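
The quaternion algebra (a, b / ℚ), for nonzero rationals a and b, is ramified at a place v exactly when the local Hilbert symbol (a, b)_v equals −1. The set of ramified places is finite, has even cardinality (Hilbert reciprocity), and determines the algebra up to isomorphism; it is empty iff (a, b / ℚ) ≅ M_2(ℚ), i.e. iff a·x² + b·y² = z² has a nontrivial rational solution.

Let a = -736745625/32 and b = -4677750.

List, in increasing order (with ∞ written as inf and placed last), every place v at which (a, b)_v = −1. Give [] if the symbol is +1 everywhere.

[2, inf]

Mod squares: a ≡ -66, b ≡ -2310. Check v ∈ {∞, 2, 3, 5, 7, 11}.
v=5: a=5^4·(≡1), b=5^3·(≡3) mod 5; (1|5)=+1, (3|5)=-1; (−1)^{4·3·2}·(+1)^3·(-1)^4 = +1.
v=2: v_2(a)=-5, v_2(b)=1; units ≡ 7, 5 (mod 8); ε·ε+αω+βω = 1·0+-5·1+1·0 ≡ 1  ⇒  (a,b)_2 = -1.
v=∞: -66 < 0 and -2310 < 0  ⇒  (a,b)_∞ = -1.
v=3: a=3^7·(≡2), b=3^5·(≡1) mod 3; (2|3)=-1, (1|3)=+1; (−1)^{7·5·1}·(-1)^5·(+1)^7 = +1.
v=11: a=11^1·(≡9), b=11^1·(≡10) mod 11; (9|11)=+1, (10|11)=-1; (−1)^{1·1·5}·(+1)^1·(-1)^1 = +1.
v=7: a=7^2·(≡1), b=7^1·(≡5) mod 7; (1|7)=+1, (5|7)=-1; (−1)^{2·1·3}·(+1)^1·(-1)^2 = +1.
|Ram(-66, -2310)| = 2, even; anisotropic at {2, ∞}.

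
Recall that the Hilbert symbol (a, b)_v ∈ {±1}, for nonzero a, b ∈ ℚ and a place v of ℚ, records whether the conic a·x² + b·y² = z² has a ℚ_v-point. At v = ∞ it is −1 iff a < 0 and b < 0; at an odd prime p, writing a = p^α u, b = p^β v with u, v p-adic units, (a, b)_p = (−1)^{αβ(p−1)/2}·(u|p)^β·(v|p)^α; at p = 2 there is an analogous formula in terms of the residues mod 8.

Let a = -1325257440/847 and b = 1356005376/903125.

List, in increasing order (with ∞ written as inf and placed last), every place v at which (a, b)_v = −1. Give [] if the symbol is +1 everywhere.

[2, 3, 17, 19]

Mod squares: a ≡ -3570, b ≡ 95. Check v ∈ {∞, 2, 3, 5, 7, 11, 13, 17, 19, 31}.
v=5: a=5^1·(≡1), b=5^-5·(≡4) mod 5; (1|5)=+1, (4|5)=+1; (−1)^{1·-5·2}·(+1)^-5·(+1)^1 = +1.
v=7: a=7^-1·(≡2), b=7^0·(≡2) mod 7; (2|7)=+1, (2|7)=+1; (−1)^{-1·0·3}·(+1)^0·(+1)^-1 = +1.
v=17: a=17^1·(≡5), b=17^-2·(≡5) mod 17; (5|17)=-1, (5|17)=-1; (−1)^{1·-2·8}·(-1)^-2·(-1)^1 = -1.
v=∞: -3570 < 0 and 95 > 0  ⇒  (a,b)_∞ = +1.
v=19: a=19^0·(≡18), b=19^1·(≡4) mod 19; (18|19)=-1, (4|19)=+1; (−1)^{0·1·9}·(-1)^1·(+1)^0 = -1.
v=3: a=3^1·(≡1), b=3^2·(≡2) mod 3; (1|3)=+1, (2|3)=-1; (−1)^{1·2·1}·(+1)^2·(-1)^1 = -1.
v=2: v_2(a)=5, v_2(b)=16; units ≡ 7, 7 (mod 8); ε·ε+αω+βω = 1·1+5·0+16·0 ≡ 1  ⇒  (a,b)_2 = -1.
v=13: a=13^2·(≡11), b=13^0·(≡12) mod 13; (11|13)=-1, (12|13)=+1; (−1)^{2·0·6}·(-1)^0·(+1)^2 = +1.
v=11: a=11^-2·(≡3), b=11^2·(≡7) mod 11; (3|11)=+1, (7|11)=-1; (−1)^{-2·2·5}·(+1)^2·(-1)^-2 = +1.
v=31: a=31^2·(≡15), b=31^0·(≡14) mod 31; (15|31)=-1, (14|31)=+1; (−1)^{2·0·15}·(-1)^0·(+1)^2 = +1.
|Ram(-3570, 95)| = 4, even; anisotropic at {2, 3, 17, 19}.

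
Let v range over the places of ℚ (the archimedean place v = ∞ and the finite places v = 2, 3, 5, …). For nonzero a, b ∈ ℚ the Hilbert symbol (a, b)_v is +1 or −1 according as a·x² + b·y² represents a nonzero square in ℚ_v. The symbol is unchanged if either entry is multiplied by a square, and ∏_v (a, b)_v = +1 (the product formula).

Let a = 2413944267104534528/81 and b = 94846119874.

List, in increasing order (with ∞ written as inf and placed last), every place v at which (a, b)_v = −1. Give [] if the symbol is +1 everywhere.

[2, 17, 19, 43]

Mod squares: a ≡ 10013, b ≡ 946. Check v ∈ {∞, 2, 3, 7, 11, 13, 17, 19, 31, 43}.
v=2: v_2(a)=14, v_2(b)=1; units ≡ 5, 1 (mod 8); ε·ε+αω+βω = 0·0+14·0+1·1 ≡ 1  ⇒  (a,b)_2 = -1.
v=11: a=11^0·(≡3), b=11^1·(≡4) mod 11; (3|11)=+1, (4|11)=+1; (−1)^{0·1·5}·(+1)^1·(+1)^0 = +1.
v=7: a=7^2·(≡6), b=7^0·(≡2) mod 7; (6|7)=-1, (2|7)=+1; (−1)^{2·0·3}·(-1)^0·(+1)^2 = +1.
v=19: a=19^1·(≡10), b=19^2·(≡14) mod 19; (10|19)=-1, (14|19)=-1; (−1)^{1·2·9}·(-1)^2·(-1)^1 = -1.
v=31: a=31^3·(≡29), b=31^2·(≡7) mod 31; (29|31)=-1, (7|31)=+1; (−1)^{3·2·15}·(-1)^2·(+1)^3 = +1.
v=17: a=17^1·(≡7), b=17^2·(≡5) mod 17; (7|17)=-1, (5|17)=-1; (−1)^{1·2·8}·(-1)^2·(-1)^1 = -1.
v=13: a=13^2·(≡10), b=13^0·(≡12) mod 13; (10|13)=+1, (12|13)=+1; (−1)^{2·0·6}·(+1)^0·(+1)^2 = +1.
v=43: a=43^2·(≡20), b=43^1·(≡18) mod 43; (20|43)=-1, (18|43)=-1; (−1)^{2·1·21}·(-1)^1·(-1)^2 = -1.
v=∞: 10013 > 0 and 946 > 0  ⇒  (a,b)_∞ = +1.
v=3: a=3^-4·(≡2), b=3^0·(≡1) mod 3; (2|3)=-1, (1|3)=+1; (−1)^{-4·0·1}·(-1)^0·(+1)^-4 = +1.
(10013, 946 / ℚ) ramifies at {2, 17, 19, 43}: a division algebra.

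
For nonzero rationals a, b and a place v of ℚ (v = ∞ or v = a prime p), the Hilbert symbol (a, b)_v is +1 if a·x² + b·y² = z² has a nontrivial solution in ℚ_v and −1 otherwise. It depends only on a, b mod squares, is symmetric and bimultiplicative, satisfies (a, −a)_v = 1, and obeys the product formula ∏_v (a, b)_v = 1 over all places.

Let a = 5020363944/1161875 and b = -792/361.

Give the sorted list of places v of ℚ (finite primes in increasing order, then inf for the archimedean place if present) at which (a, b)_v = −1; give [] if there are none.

[2, 53]

(a, b) ≡ (1166, -22) mod (ℚ^×)²; places V = {2, 3, 5, 11, 13, 19, 31, 37, 53, ∞}.
(a,b)_11: α=-1, u≡8; β=1, v≡3 (mod 11); (8|11)=-1, (3|11)=+1; sign (−1)^1·-1^1·+1^-1 = +1.
(a,b)_5: α=-4, u≡1; β=0, v≡3 (mod 5); (1|5)=+1, (3|5)=-1; sign (−1)^0·+1^0·-1^-4 = +1.
(a,b)_∞: sgn(1166)=+, sgn(-22)=−, so +1.
(a,b)_13: α=-2, u≡1; β=0, v≡4 (mod 13); (1|13)=+1, (4|13)=+1; sign (−1)^0·+1^0·+1^-2 = +1.
(a,b)_2: α=3, β=3; u≡7, v≡5 (mod 8); ε(u)ε(v)=1·0, αω(v)=3·1, βω(u)=3·0; sum ≡ 1  ⇒  -1.
(a,b)_53: α=1, u≡26; β=0, v≡5 (mod 53); (26|53)=-1, (5|53)=-1; sign (−1)^0·-1^0·-1^1 = -1.
(a,b)_3: α=2, u≡2; β=2, v≡2 (mod 3); (2|3)=-1, (2|3)=-1; sign (−1)^0·-1^2·-1^2 = +1.
(a,b)_19: α=0, u≡4; β=-2, v≡6 (mod 19); (4|19)=+1, (6|19)=+1; sign (−1)^0·+1^-2·+1^0 = +1.
(a,b)_31: α=2, u≡28; β=0, v≡10 (mod 31); (28|31)=+1, (10|31)=+1; sign (−1)^0·+1^0·+1^2 = +1.
(a,b)_37: α=2, u≡32; β=0, v≡14 (mod 37); (32|37)=-1, (14|37)=-1; sign (−1)^0·-1^0·-1^2 = +1.
|Ram(1166, -22)| = 2, even; anisotropic at {2, 53}.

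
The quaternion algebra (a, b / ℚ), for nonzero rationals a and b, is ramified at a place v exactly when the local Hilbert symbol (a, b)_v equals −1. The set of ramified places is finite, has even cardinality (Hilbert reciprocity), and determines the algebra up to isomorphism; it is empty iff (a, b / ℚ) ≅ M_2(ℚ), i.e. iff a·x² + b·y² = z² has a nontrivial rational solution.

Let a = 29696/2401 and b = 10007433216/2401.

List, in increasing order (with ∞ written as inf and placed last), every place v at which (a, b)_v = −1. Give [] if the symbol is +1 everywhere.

Mod squares: a ≡ 29, b ≡ 271469. Check v ∈ {∞, 2, 3, 7, 11, 23, 29, 37}.
v=7: a=7^-4·(≡2), b=7^-4·(≡4) mod 7; (2|7)=+1, (4|7)=+1; (−1)^{-4·-4·3}·(+1)^-4·(+1)^-4 = +1.
v=2: v_2(a)=10, v_2(b)=12; units ≡ 5, 5 (mod 8); ε·ε+αω+βω = 0·0+10·1+12·1 ≡ 0  ⇒  (a,b)_2 = +1.
v=11: a=11^0·(≡6), b=11^1·(≡6) mod 11; (6|11)=-1, (6|11)=-1; (−1)^{0·1·5}·(-1)^1·(-1)^0 = -1.
v=29: a=29^1·(≡13), b=29^1·(≡5) mod 29; (13|29)=+1, (5|29)=+1; (−1)^{1·1·14}·(+1)^1·(+1)^1 = +1.
v=23: a=23^0·(≡8), b=23^1·(≡8) mod 23; (8|23)=+1, (8|23)=+1; (−1)^{0·1·11}·(+1)^1·(+1)^0 = +1.
v=3: a=3^0·(≡2), b=3^2·(≡2) mod 3; (2|3)=-1, (2|3)=-1; (−1)^{0·2·1}·(-1)^2·(-1)^0 = +1.
v=37: a=37^0·(≡13), b=37^1·(≡4) mod 37; (13|37)=-1, (4|37)=+1; (−1)^{0·1·18}·(-1)^1·(+1)^0 = -1.
v=∞: 29 > 0 and 271469 > 0  ⇒  (a,b)_∞ = +1.
|Ram(29, 271469)| = 2, even; anisotropic at {11, 37}.

[11, 37]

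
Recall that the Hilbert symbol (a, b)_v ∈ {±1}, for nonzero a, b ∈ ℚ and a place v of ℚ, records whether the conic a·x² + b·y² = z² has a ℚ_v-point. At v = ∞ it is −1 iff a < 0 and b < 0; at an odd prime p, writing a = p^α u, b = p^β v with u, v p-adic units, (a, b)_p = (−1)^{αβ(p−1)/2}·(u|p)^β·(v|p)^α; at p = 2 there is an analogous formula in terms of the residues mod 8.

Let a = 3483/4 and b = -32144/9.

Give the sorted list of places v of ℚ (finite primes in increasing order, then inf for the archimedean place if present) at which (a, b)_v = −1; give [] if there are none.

Mod squares: a ≡ 43, b ≡ -41. Check v ∈ {∞, 2, 3, 7, 41, 43}.
v=7: a=7^0·(≡1), b=7^2·(≡1) mod 7; (1|7)=+1, (1|7)=+1; (−1)^{0·2·3}·(+1)^2·(+1)^0 = +1.
v=3: a=3^4·(≡1), b=3^-2·(≡1) mod 3; (1|3)=+1, (1|3)=+1; (−1)^{4·-2·1}·(+1)^-2·(+1)^4 = +1.
v=41: a=41^0·(≡20), b=41^1·(≡4) mod 41; (20|41)=+1, (4|41)=+1; (−1)^{0·1·20}·(+1)^1·(+1)^0 = +1.
v=2: v_2(a)=-2, v_2(b)=4; units ≡ 3, 7 (mod 8); ε·ε+αω+βω = 1·1+-2·0+4·1 ≡ 1  ⇒  (a,b)_2 = -1.
v=43: a=43^1·(≡31), b=43^0·(≡7) mod 43; (31|43)=+1, (7|43)=-1; (−1)^{1·0·21}·(+1)^0·(-1)^1 = -1.
v=∞: 43 > 0 and -41 < 0  ⇒  (a,b)_∞ = +1.
(43, -41 / ℚ) ramifies at {2, 43}: a division algebra.

[2, 43]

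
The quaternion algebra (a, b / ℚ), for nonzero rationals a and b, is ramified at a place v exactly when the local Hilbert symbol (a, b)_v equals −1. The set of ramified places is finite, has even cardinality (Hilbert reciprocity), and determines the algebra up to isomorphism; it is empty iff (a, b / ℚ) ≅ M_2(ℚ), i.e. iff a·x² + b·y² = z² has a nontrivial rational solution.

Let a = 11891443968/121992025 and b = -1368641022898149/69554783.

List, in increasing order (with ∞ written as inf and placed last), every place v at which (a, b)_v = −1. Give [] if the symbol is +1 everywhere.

[17, 23]

(a, b) ≡ (17, -5083) mod (ℚ^×)²; places V = {2, 3, 5, 7, 11, 13, 17, 19, 23, 29, 37, 47, ∞}.
(a,b)_29: α=2, u≡11; β=0, v≡8 (mod 29); (11|29)=-1, (8|29)=-1; sign (−1)^0·-1^0·-1^2 = +1.
(a,b)_2: α=8, β=0; u≡1, v≡5 (mod 8); ε(u)ε(v)=0·0, αω(v)=8·1, βω(u)=0·0; sum ≡ 0  ⇒  +1.
(a,b)_5: α=-2, u≡3; β=0, v≡2 (mod 5); (3|5)=-1, (2|5)=-1; sign (−1)^0·-1^0·-1^-2 = +1.
(a,b)_17: α=1, u≡2; β=1, v≡10 (mod 17); (2|17)=+1, (10|17)=-1; sign (−1)^0·+1^1·-1^1 = -1.
(a,b)_19: α=2, u≡6; β=2, v≡16 (mod 19); (6|19)=+1, (16|19)=+1; sign (−1)^0·+1^2·+1^2 = +1.
(a,b)_11: α=0, u≡8; β=2, v≡6 (mod 11); (8|11)=-1, (6|11)=-1; sign (−1)^0·-1^2·-1^0 = +1.
(a,b)_37: α=0, u≡2; β=-2, v≡5 (mod 37); (2|37)=-1, (5|37)=-1; sign (−1)^0·-1^-2·-1^0 = +1.
(a,b)_13: α=0, u≡12; β=1, v≡4 (mod 13); (12|13)=+1, (4|13)=+1; sign (−1)^0·+1^1·+1^0 = +1.
(a,b)_23: α=0, u≡11; β=-1, v≡9 (mod 23); (11|23)=-1, (9|23)=+1; sign (−1)^0·-1^-1·+1^0 = -1.
(a,b)_3: α=2, u≡2; β=10, v≡2 (mod 3); (2|3)=-1, (2|3)=-1; sign (−1)^0·-1^10·-1^2 = +1.
(a,b)_47: α=-4, u≡4; β=-2, v≡22 (mod 47); (4|47)=+1, (22|47)=-1; sign (−1)^0·+1^-2·-1^-4 = +1.
(a,b)_7: α=0, u≡5; β=4, v≡3 (mod 7); (5|7)=-1, (3|7)=-1; sign (−1)^0·-1^4·-1^0 = +1.
(a,b)_∞: sgn(17)=+, sgn(-5083)=−, so +1.
(17, -5083 / ℚ) ramifies at {17, 23}: a division algebra.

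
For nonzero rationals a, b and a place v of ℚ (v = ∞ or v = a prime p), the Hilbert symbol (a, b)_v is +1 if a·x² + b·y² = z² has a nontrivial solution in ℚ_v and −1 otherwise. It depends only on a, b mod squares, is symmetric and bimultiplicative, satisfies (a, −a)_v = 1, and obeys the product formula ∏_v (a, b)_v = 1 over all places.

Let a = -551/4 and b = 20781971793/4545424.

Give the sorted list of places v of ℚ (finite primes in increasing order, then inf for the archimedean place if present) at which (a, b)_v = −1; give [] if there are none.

[11, 19]

Mod squares: a ≡ -551, b ≡ 7337. Check v ∈ {∞, 2, 3, 11, 13, 17, 19, 23, 29, 41}.
v=13: a=13^0·(≡2), b=13^-2·(≡2) mod 13; (2|13)=-1, (2|13)=-1; (−1)^{0·-2·6}·(-1)^-2·(-1)^0 = +1.
v=29: a=29^1·(≡17), b=29^1·(≡26) mod 29; (17|29)=-1, (26|29)=-1; (−1)^{1·1·14}·(-1)^1·(-1)^1 = +1.
v=19: a=19^1·(≡7), b=19^0·(≡12) mod 19; (7|19)=+1, (12|19)=-1; (−1)^{1·0·9}·(+1)^0·(-1)^1 = -1.
v=3: a=3^0·(≡1), b=3^4·(≡2) mod 3; (1|3)=+1, (2|3)=-1; (−1)^{0·4·1}·(+1)^4·(-1)^0 = +1.
v=∞: -551 < 0 and 7337 > 0  ⇒  (a,b)_∞ = +1.
v=41: a=41^0·(≡16), b=41^-2·(≡4) mod 41; (16|41)=+1, (4|41)=+1; (−1)^{0·-2·20}·(+1)^-2·(+1)^0 = +1.
v=23: a=23^0·(≡6), b=23^1·(≡7) mod 23; (6|23)=+1, (7|23)=-1; (−1)^{0·1·11}·(+1)^1·(-1)^0 = +1.
v=2: v_2(a)=-2, v_2(b)=-4; units ≡ 1, 1 (mod 8); ε·ε+αω+βω = 0·0+-2·0+-4·0 ≡ 0  ⇒  (a,b)_2 = +1.
v=17: a=17^0·(≡11), b=17^2·(≡6) mod 17; (11|17)=-1, (6|17)=-1; (−1)^{0·2·8}·(-1)^2·(-1)^0 = +1.
v=11: a=11^0·(≡8), b=11^3·(≡10) mod 11; (8|11)=-1, (10|11)=-1; (−1)^{0·3·5}·(-1)^3·(-1)^0 = -1.
(-551, 7337 / ℚ) ramifies at {11, 19}: a division algebra.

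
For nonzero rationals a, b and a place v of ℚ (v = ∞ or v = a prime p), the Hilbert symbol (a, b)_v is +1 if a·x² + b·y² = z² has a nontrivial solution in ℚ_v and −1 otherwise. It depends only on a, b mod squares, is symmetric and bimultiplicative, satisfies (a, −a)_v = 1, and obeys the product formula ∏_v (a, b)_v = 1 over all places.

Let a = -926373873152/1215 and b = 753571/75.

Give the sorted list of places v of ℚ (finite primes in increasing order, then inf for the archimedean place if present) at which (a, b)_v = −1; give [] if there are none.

Mod squares: a ≡ -2730, b ≡ 273. Check v ∈ {∞, 2, 3, 5, 7, 13}.
v=7: a=7^7·(≡2), b=7^3·(≡4) mod 7; (2|7)=+1, (4|7)=+1; (−1)^{7·3·3}·(+1)^3·(+1)^7 = -1.
v=5: a=5^-1·(≡1), b=5^-2·(≡2) mod 5; (1|5)=+1, (2|5)=-1; (−1)^{-1·-2·2}·(+1)^-2·(-1)^-1 = -1.
v=2: v_2(a)=9, v_2(b)=0; units ≡ 3, 1 (mod 8); ε·ε+αω+βω = 1·0+9·0+0·1 ≡ 0  ⇒  (a,b)_2 = +1.
v=∞: -2730 < 0 and 273 > 0  ⇒  (a,b)_∞ = +1.
v=13: a=13^3·(≡8), b=13^3·(≡7) mod 13; (8|13)=-1, (7|13)=-1; (−1)^{3·3·6}·(-1)^3·(-1)^3 = +1.
v=3: a=3^-5·(≡2), b=3^-1·(≡1) mod 3; (2|3)=-1, (1|3)=+1; (−1)^{-5·-1·1}·(-1)^-1·(+1)^-5 = +1.
(-2730, 273 / ℚ) ramifies at {5, 7}: a division algebra.

[5, 7]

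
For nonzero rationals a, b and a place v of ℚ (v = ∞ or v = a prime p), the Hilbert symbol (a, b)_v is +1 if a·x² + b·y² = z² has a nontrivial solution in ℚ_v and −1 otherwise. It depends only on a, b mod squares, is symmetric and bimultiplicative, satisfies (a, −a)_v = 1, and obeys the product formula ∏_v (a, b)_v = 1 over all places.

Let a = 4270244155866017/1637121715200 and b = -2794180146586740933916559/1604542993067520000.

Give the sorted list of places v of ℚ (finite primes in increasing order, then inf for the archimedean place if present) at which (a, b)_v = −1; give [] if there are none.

[2, 23]

(a, b) ≡ (51, -48093) mod (ℚ^×)²; places V = {2, 3, 5, 7, 11, 17, 19, 23, 41, ∞}.
(a,b)_23: α=2, u≡19; β=3, v≡6 (mod 23); (19|23)=-1, (6|23)=+1; sign (−1)^0·-1^3·+1^2 = -1.
(a,b)_∞: sgn(51)=+, sgn(-48093)=−, so +1.
(a,b)_11: α=0, u≡8; β=-2, v≡10 (mod 11); (8|11)=-1, (10|11)=-1; sign (−1)^0·-1^-2·-1^0 = +1.
(a,b)_7: α=10, u≡2; β=14, v≡4 (mod 7); (2|7)=+1, (4|7)=+1; sign (−1)^0·+1^14·+1^10 = +1.
(a,b)_3: α=-11, u≡2; β=-15, v≡1 (mod 3); (2|3)=-1, (1|3)=+1; sign (−1)^1·-1^-15·+1^-11 = +1.
(a,b)_17: α=1, u≡5; β=3, v≡7 (mod 17); (5|17)=-1, (7|17)=-1; sign (−1)^0·-1^3·-1^1 = +1.
(a,b)_19: α=-2, u≡13; β=-2, v≡10 (mod 19); (13|19)=-1, (10|19)=-1; sign (−1)^0·-1^-2·-1^-2 = +1.
(a,b)_2: α=-10, β=-12; u≡3, v≡3 (mod 8); ε(u)ε(v)=1·1, αω(v)=-10·1, βω(u)=-12·1; sum ≡ 1  ⇒  -1.
(a,b)_5: α=-2, u≡4; β=-4, v≡3 (mod 5); (4|5)=+1, (3|5)=-1; sign (−1)^0·+1^-4·-1^-2 = +1.
(a,b)_41: α=2, u≡10; β=3, v≡25 (mod 41); (10|41)=+1, (25|41)=+1; sign (−1)^0·+1^3·+1^2 = +1.
Ram(51, -48093) = {2, 23}; no ℚ_2-point on the conic.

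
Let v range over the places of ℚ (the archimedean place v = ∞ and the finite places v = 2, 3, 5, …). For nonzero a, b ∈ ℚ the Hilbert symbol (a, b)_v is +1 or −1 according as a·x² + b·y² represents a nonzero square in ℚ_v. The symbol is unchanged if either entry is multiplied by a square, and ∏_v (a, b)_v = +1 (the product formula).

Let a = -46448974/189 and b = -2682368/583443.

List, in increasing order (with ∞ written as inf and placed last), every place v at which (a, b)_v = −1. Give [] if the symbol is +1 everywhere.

(a, b) ≡ (-6006, -186) mod (ℚ^×)²; places V = {2, 3, 7, 11, 13, 31, ∞}.
(a,b)_7: α=-1, u≡5; β=-4, v≡5 (mod 7); (5|7)=-1, (5|7)=-1; sign (−1)^0·-1^-4·-1^-1 = -1.
(a,b)_3: α=-3, u≡2; β=-5, v≡1 (mod 3); (2|3)=-1, (1|3)=+1; sign (−1)^1·-1^-5·+1^-3 = +1.
(a,b)_11: α=1, u≡1; β=0, v≡5 (mod 11); (1|11)=+1, (5|11)=+1; sign (−1)^0·+1^0·+1^1 = +1.
(a,b)_13: α=3, u≡5; β=2, v≡9 (mod 13); (5|13)=-1, (9|13)=+1; sign (−1)^0·-1^2·+1^3 = +1.
(a,b)_2: α=1, β=9; u≡5, v≡3 (mod 8); ε(u)ε(v)=0·1, αω(v)=1·1, βω(u)=9·1; sum ≡ 0  ⇒  +1.
(a,b)_∞: sgn(-6006)=−, sgn(-186)=−, so -1.
(a,b)_31: α=2, u≡19; β=1, v≡28 (mod 31); (19|31)=+1, (28|31)=+1; sign (−1)^0·+1^1·+1^2 = +1.
Ram(-6006, -186) = {7, ∞}; no ℚ_7-point on the conic.

[7, inf]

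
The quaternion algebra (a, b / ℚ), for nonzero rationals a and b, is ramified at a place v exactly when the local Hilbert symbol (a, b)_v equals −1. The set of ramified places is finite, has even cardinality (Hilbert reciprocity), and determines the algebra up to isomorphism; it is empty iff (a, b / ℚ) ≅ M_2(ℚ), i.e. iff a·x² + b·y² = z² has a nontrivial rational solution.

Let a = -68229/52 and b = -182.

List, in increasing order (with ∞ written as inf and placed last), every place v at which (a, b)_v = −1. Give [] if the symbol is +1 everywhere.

[13, inf]

Mod squares: a ≡ -273, b ≡ -182. Check v ∈ {∞, 2, 3, 7, 13, 19}.
v=19: a=19^2·(≡15), b=19^0·(≡8) mod 19; (15|19)=-1, (8|19)=-1; (−1)^{2·0·9}·(-1)^0·(-1)^2 = +1.
v=2: v_2(a)=-2, v_2(b)=1; units ≡ 7, 5 (mod 8); ε·ε+αω+βω = 1·0+-2·1+1·0 ≡ 0  ⇒  (a,b)_2 = +1.
v=∞: -273 < 0 and -182 < 0  ⇒  (a,b)_∞ = -1.
v=13: a=13^-1·(≡2), b=13^1·(≡12) mod 13; (2|13)=-1, (12|13)=+1; (−1)^{-1·1·6}·(-1)^1·(+1)^-1 = -1.
v=3: a=3^3·(≡2), b=3^0·(≡1) mod 3; (2|3)=-1, (1|3)=+1; (−1)^{3·0·1}·(-1)^0·(+1)^3 = +1.
v=7: a=7^1·(≡6), b=7^1·(≡2) mod 7; (6|7)=-1, (2|7)=+1; (−1)^{1·1·3}·(-1)^1·(+1)^1 = +1.
|Ram(-273, -182)| = 2, even; anisotropic at {13, ∞}.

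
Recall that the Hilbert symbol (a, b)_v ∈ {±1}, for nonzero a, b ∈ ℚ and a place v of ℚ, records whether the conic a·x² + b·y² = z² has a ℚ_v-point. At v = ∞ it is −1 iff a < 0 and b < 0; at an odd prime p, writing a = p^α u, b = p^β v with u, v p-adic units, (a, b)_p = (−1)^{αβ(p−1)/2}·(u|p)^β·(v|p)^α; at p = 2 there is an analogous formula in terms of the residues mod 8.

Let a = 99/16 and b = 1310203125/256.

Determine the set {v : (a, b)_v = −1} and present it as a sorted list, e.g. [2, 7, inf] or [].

(a, b) ≡ (11, 77) mod (ℚ^×)²; places V = {2, 3, 5, 7, 11, ∞}.
(a,b)_11: α=1, u≡4; β=3, v≡6 (mod 11); (4|11)=+1, (6|11)=-1; sign (−1)^1·+1^3·-1^1 = +1.
(a,b)_∞: sgn(11)=+, sgn(77)=+, so +1.
(a,b)_3: α=2, u≡2; β=2, v≡2 (mod 3); (2|3)=-1, (2|3)=-1; sign (−1)^0·-1^2·-1^2 = +1.
(a,b)_2: α=-4, β=-8; u≡3, v≡5 (mod 8); ε(u)ε(v)=1·0, αω(v)=-4·1, βω(u)=-8·1; sum ≡ 0  ⇒  +1.
(a,b)_5: α=0, u≡4; β=6, v≡3 (mod 5); (4|5)=+1, (3|5)=-1; sign (−1)^0·+1^6·-1^0 = +1.
(a,b)_7: α=0, u≡4; β=1, v≡4 (mod 7); (4|7)=+1, (4|7)=+1; sign (−1)^0·+1^1·+1^0 = +1.
Every local symbol is +1, so the conic 11·x² + 77·y² = z² has ℚ_v-points for all v and hence a ℚ-point; (a, b / ℚ) ≅ M_2(ℚ).

[]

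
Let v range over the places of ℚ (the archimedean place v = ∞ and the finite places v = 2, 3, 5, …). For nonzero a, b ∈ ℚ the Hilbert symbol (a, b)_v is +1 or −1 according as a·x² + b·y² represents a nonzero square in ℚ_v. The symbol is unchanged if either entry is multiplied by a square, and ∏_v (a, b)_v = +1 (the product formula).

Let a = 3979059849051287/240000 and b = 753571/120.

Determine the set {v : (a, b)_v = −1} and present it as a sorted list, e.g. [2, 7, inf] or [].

[3, 5, 11, 13]

Mod squares: a ≡ 858, b ≡ 2730. Check v ∈ {∞, 2, 3, 5, 7, 11, 13}.
v=∞: 858 > 0 and 2730 > 0  ⇒  (a,b)_∞ = +1.
v=3: a=3^-1·(≡1), b=3^-1·(≡1) mod 3; (1|3)=+1, (1|3)=+1; (−1)^{-1·-1·1}·(+1)^-1·(+1)^-1 = -1.
v=5: a=5^-4·(≡3), b=5^-1·(≡4) mod 5; (3|5)=-1, (4|5)=+1; (−1)^{-4·-1·2}·(-1)^-1·(+1)^-4 = -1.
v=11: a=11^1·(≡4), b=11^0·(≡6) mod 11; (4|11)=+1, (6|11)=-1; (−1)^{1·0·5}·(+1)^0·(-1)^1 = -1.
v=13: a=13^7·(≡1), b=13^3·(≡6) mod 13; (1|13)=+1, (6|13)=-1; (−1)^{7·3·6}·(+1)^3·(-1)^7 = -1.
v=2: v_2(a)=-7, v_2(b)=-3; units ≡ 5, 5 (mod 8); ε·ε+αω+βω = 0·0+-7·1+-3·1 ≡ 0  ⇒  (a,b)_2 = +1.
v=7: a=7^8·(≡2), b=7^3·(≡6) mod 7; (2|7)=+1, (6|7)=-1; (−1)^{8·3·3}·(+1)^3·(-1)^8 = +1.
Ram(858, 2730) = {3, 5, 11, 13}; no ℚ_3-point on the conic.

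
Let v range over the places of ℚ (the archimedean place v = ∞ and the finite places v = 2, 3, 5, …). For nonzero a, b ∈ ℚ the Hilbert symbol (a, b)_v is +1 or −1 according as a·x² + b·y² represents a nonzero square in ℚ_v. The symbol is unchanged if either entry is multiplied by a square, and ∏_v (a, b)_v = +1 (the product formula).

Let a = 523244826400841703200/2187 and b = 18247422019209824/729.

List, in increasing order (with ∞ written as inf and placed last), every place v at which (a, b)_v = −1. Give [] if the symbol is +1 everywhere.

[2, 3, 7, 17, 37, 41]

(a, b) ≡ (907494, 361046) mod (ℚ^×)²; places V = {2, 3, 5, 7, 17, 31, 37, 41, ∞}.
(a,b)_31: α=3, u≡2; β=2, v≡5 (mod 31); (2|31)=+1, (5|31)=+1; sign (−1)^0·+1^2·+1^3 = +1.
(a,b)_41: α=1, u≡22; β=1, v≡40 (mod 41); (22|41)=-1, (40|41)=+1; sign (−1)^0·-1^1·+1^1 = -1.
(a,b)_17: α=1, u≡8; β=1, v≡11 (mod 17); (8|17)=+1, (11|17)=-1; sign (−1)^0·+1^1·-1^1 = -1.
(a,b)_7: α=5, u≡4; β=5, v≡4 (mod 7); (4|7)=+1, (4|7)=+1; sign (−1)^1·+1^5·+1^5 = -1.
(a,b)_5: α=2, u≡4; β=0, v≡1 (mod 5); (4|5)=+1, (1|5)=+1; sign (−1)^0·+1^0·+1^2 = +1.
(a,b)_∞: sgn(907494)=+, sgn(361046)=+, so +1.
(a,b)_37: α=4, u≡24; β=3, v≡1 (mod 37); (24|37)=-1, (1|37)=+1; sign (−1)^0·-1^3·+1^4 = -1.
(a,b)_2: α=5, β=5; u≡3, v≡3 (mod 8); ε(u)ε(v)=1·1, αω(v)=5·1, βω(u)=5·1; sum ≡ 1  ⇒  -1.
(a,b)_3: α=-7, u≡2; β=-6, v≡2 (mod 3); (2|3)=-1, (2|3)=-1; sign (−1)^0·-1^-6·-1^-7 = -1.
|Ram(907494, 361046)| = 6, even; anisotropic at {2, 3, 7, 17, 37, 41}.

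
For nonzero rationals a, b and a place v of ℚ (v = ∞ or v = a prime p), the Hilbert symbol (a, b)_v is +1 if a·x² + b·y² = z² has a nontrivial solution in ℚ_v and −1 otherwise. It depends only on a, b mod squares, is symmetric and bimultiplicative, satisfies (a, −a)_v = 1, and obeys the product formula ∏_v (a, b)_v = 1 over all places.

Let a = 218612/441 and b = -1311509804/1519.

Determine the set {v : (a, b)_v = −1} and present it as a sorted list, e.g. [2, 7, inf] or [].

Mod squares: a ≡ 54653, b ≡ -84001661. Check v ∈ {∞, 2, 3, 7, 11, 29, 31, 41, 43, 53}.
v=2: v_2(a)=2, v_2(b)=2; units ≡ 5, 3 (mod 8); ε·ε+αω+βω = 0·1+2·1+2·1 ≡ 0  ⇒  (a,b)_2 = +1.
v=41: a=41^1·(≡8), b=41^1·(≡37) mod 41; (8|41)=+1, (37|41)=+1; (−1)^{1·1·20}·(+1)^1·(+1)^1 = +1.
v=43: a=43^1·(≡40), b=43^1·(≡38) mod 43; (40|43)=+1, (38|43)=+1; (−1)^{1·1·21}·(+1)^1·(+1)^1 = -1.
v=31: a=31^1·(≡11), b=31^-1·(≡14) mod 31; (11|31)=-1, (14|31)=+1; (−1)^{1·-1·15}·(-1)^-1·(+1)^1 = +1.
v=7: a=7^-2·(≡1), b=7^-2·(≡6) mod 7; (1|7)=+1, (6|7)=-1; (−1)^{-2·-2·3}·(+1)^-2·(-1)^-2 = +1.
v=3: a=3^-2·(≡2), b=3^0·(≡1) mod 3; (2|3)=-1, (1|3)=+1; (−1)^{-2·0·1}·(-1)^0·(+1)^-2 = +1.
v=53: a=53^0·(≡46), b=53^1·(≡46) mod 53; (46|53)=+1, (46|53)=+1; (−1)^{0·1·26}·(+1)^1·(+1)^0 = +1.
v=29: a=29^0·(≡21), b=29^1·(≡14) mod 29; (21|29)=-1, (14|29)=-1; (−1)^{0·1·14}·(-1)^1·(-1)^0 = -1.
v=∞: 54653 > 0 and -84001661 < 0  ⇒  (a,b)_∞ = +1.
v=11: a=11^0·(≡9), b=11^2·(≡3) mod 11; (9|11)=+1, (3|11)=+1; (−1)^{0·2·5}·(+1)^2·(+1)^0 = +1.
(54653, -84001661 / ℚ) ramifies at {29, 43}: a division algebra.

[29, 43]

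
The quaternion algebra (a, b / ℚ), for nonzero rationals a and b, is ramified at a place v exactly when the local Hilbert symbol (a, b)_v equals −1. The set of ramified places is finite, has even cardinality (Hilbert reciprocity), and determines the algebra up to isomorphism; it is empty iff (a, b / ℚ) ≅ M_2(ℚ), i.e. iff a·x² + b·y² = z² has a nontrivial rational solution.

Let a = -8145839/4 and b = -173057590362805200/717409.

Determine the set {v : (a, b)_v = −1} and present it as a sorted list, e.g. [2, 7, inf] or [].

[17, 29, 41, inf]

(a, b) ≡ (-8145839, -109360653) mod (ℚ^×)²; places V = {2, 3, 5, 7, 11, 13, 17, 23, 29, 31, 41, 43, ∞}.
(a,b)_2: α=-2, β=4; u≡1, v≡3 (mod 8); ε(u)ε(v)=0·1, αω(v)=-2·1, βω(u)=4·0; sum ≡ 0  ⇒  +1.
(a,b)_31: α=1, u≡20; β=1, v≡11 (mod 31); (20|31)=+1, (11|31)=-1; sign (−1)^1·+1^1·-1^1 = +1.
(a,b)_3: α=0, u≡1; β=5, v≡1 (mod 3); (1|3)=+1, (1|3)=+1; sign (−1)^0·+1^5·+1^0 = +1.
(a,b)_23: α=0, u≡12; β=1, v≡1 (mod 23); (12|23)=+1, (1|23)=+1; sign (−1)^0·+1^1·+1^0 = +1.
(a,b)_13: α=1, u≡9; β=2, v≡3 (mod 13); (9|13)=+1, (3|13)=+1; sign (−1)^0·+1^2·+1^1 = +1.
(a,b)_17: α=1, u≡3; β=2, v≡11 (mod 17); (3|17)=-1, (11|17)=-1; sign (−1)^0·-1^2·-1^1 = -1.
(a,b)_5: α=0, u≡4; β=2, v≡3 (mod 5); (4|5)=+1, (3|5)=-1; sign (−1)^0·+1^2·-1^0 = +1.
(a,b)_41: α=1, u≡12; β=1, v≡33 (mod 41); (12|41)=-1, (33|41)=+1; sign (−1)^0·-1^1·+1^1 = -1.
(a,b)_43: α=0, u≡31; β=1, v≡42 (mod 43); (31|43)=+1, (42|43)=-1; sign (−1)^0·+1^1·-1^0 = +1.
(a,b)_∞: sgn(-8145839)=−, sgn(-109360653)=−, so -1.
(a,b)_11: α=0, u≡6; β=-4, v≡5 (mod 11); (6|11)=-1, (5|11)=+1; sign (−1)^0·-1^-4·+1^0 = +1.
(a,b)_29: α=1, u≡8; β=1, v≡22 (mod 29); (8|29)=-1, (22|29)=+1; sign (−1)^0·-1^1·+1^1 = -1.
(a,b)_7: α=0, u≡3; β=-2, v≡1 (mod 7); (3|7)=-1, (1|7)=+1; sign (−1)^0·-1^-2·+1^0 = +1.
|Ram(-8145839, -109360653)| = 4, even; anisotropic at {17, 29, 41, ∞}.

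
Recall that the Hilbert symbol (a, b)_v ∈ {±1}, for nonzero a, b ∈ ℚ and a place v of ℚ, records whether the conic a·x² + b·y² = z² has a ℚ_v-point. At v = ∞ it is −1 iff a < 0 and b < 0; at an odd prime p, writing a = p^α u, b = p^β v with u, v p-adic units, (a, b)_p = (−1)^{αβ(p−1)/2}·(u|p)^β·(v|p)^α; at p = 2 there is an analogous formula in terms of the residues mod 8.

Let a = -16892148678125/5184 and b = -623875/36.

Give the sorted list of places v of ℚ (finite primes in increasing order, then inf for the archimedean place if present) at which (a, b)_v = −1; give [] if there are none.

[5, 7, 23, inf]

Mod squares: a ≡ -1085, b ≡ -24955. Check v ∈ {∞, 2, 3, 5, 7, 23, 31}.
v=5: a=5^5·(≡2), b=5^3·(≡4) mod 5; (2|5)=-1, (4|5)=+1; (−1)^{5·3·2}·(-1)^3·(+1)^5 = -1.
v=23: a=23^2·(≡19), b=23^1·(≡10) mod 23; (19|23)=-1, (10|23)=-1; (−1)^{2·1·11}·(-1)^1·(-1)^2 = -1.
v=7: a=7^3·(≡3), b=7^1·(≡6) mod 7; (3|7)=-1, (6|7)=-1; (−1)^{3·1·3}·(-1)^1·(-1)^3 = -1.
v=2: v_2(a)=-6, v_2(b)=-2; units ≡ 3, 5 (mod 8); ε·ε+αω+βω = 1·0+-6·1+-2·1 ≡ 0  ⇒  (a,b)_2 = +1.
v=∞: -1085 < 0 and -24955 < 0  ⇒  (a,b)_∞ = -1.
v=3: a=3^-4·(≡1), b=3^-2·(≡2) mod 3; (1|3)=+1, (2|3)=-1; (−1)^{-4·-2·1}·(+1)^-2·(-1)^-4 = +1.
v=31: a=31^3·(≡30), b=31^1·(≡5) mod 31; (30|31)=-1, (5|31)=+1; (−1)^{3·1·15}·(-1)^1·(+1)^3 = +1.
Ram(-1085, -24955) = {5, 7, 23, ∞}; no ℚ_5-point on the conic.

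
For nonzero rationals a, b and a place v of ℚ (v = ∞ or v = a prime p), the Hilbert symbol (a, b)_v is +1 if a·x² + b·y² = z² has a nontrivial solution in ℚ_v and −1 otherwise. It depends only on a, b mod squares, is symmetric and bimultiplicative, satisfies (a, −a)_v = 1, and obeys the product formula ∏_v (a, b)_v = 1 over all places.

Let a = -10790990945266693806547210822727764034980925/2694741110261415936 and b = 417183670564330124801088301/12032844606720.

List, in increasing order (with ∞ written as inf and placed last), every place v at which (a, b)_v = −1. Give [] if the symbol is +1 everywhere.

(a, b) ≡ (-3198, 202745) mod (ℚ^×)²; places V = {2, 3, 5, 7, 11, 13, 17, 19, 23, 37, 41, 43, ∞}.
(a,b)_∞: sgn(-3198)=−, sgn(202745)=+, so +1.
(a,b)_23: α=2, u≡7; β=1, v≡6 (mod 23); (7|23)=-1, (6|23)=+1; sign (−1)^0·-1^1·+1^2 = -1.
(a,b)_19: α=-2, u≡15; β=-2, v≡12 (mod 19); (15|19)=-1, (12|19)=-1; sign (−1)^0·-1^-2·-1^-2 = +1.
(a,b)_11: α=2, u≡5; β=0, v≡3 (mod 11); (5|11)=+1, (3|11)=+1; sign (−1)^0·+1^0·+1^2 = +1.
(a,b)_43: α=2, u≡32; β=1, v≡20 (mod 43); (32|43)=-1, (20|43)=-1; sign (−1)^0·-1^1·-1^2 = -1.
(a,b)_3: α=-19, u≡2; β=-12, v≡2 (mod 3); (2|3)=-1, (2|3)=-1; sign (−1)^0·-1^-12·-1^-19 = -1.
(a,b)_37: α=8, u≡11; β=6, v≡8 (mod 37); (11|37)=+1, (8|37)=-1; sign (−1)^0·+1^6·-1^8 = +1.
(a,b)_13: α=5, u≡10; β=4, v≡3 (mod 13); (10|13)=+1, (3|13)=+1; sign (−1)^0·+1^4·+1^5 = +1.
(a,b)_17: α=6, u≡9; β=4, v≡5 (mod 17); (9|17)=+1, (5|17)=-1; sign (−1)^0·+1^4·-1^6 = +1.
(a,b)_2: α=-17, β=-8; u≡1, v≡1 (mod 8); ε(u)ε(v)=0·0, αω(v)=-17·0, βω(u)=-8·0; sum ≡ 0  ⇒  +1.
(a,b)_7: α=-2, u≡2; β=-2, v≡2 (mod 7); (2|7)=+1, (2|7)=+1; sign (−1)^0·+1^-2·+1^-2 = +1.
(a,b)_41: α=5, u≡40; β=3, v≡25 (mod 41); (40|41)=+1, (25|41)=+1; sign (−1)^0·+1^3·+1^5 = +1.
(a,b)_5: α=2, u≡3; β=-1, v≡4 (mod 5); (3|5)=-1, (4|5)=+1; sign (−1)^0·-1^-1·+1^2 = -1.
Ram(-3198, 202745) = {3, 5, 23, 43}; no ℚ_3-point on the conic.

[3, 5, 23, 43]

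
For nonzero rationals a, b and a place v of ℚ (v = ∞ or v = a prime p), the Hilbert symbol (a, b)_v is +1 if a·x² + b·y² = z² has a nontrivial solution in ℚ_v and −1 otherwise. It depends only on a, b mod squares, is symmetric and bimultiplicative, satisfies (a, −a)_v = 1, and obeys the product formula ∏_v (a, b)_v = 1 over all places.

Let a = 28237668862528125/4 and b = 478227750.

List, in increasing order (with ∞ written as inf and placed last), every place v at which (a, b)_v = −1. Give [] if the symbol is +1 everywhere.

Mod squares: a ≡ 5, b ≡ 2310. Check v ∈ {∞, 2, 3, 5, 7, 11, 13}.
v=13: a=13^4·(≡8), b=13^2·(≡1) mod 13; (8|13)=-1, (1|13)=+1; (−1)^{4·2·6}·(-1)^2·(+1)^4 = +1.
v=3: a=3^2·(≡2), b=3^1·(≡2) mod 3; (2|3)=-1, (2|3)=-1; (−1)^{2·1·1}·(-1)^1·(-1)^2 = -1.
v=∞: 5 > 0 and 2310 > 0  ⇒  (a,b)_∞ = +1.
v=7: a=7^4·(≡6), b=7^3·(≡4) mod 7; (6|7)=-1, (4|7)=+1; (−1)^{4·3·3}·(-1)^3·(+1)^4 = -1.
v=11: a=11^4·(≡9), b=11^1·(≡5) mod 11; (9|11)=+1, (5|11)=+1; (−1)^{4·1·5}·(+1)^1·(+1)^4 = +1.
v=2: v_2(a)=-2, v_2(b)=1; units ≡ 5, 3 (mod 8); ε·ε+αω+βω = 0·1+-2·1+1·1 ≡ 1  ⇒  (a,b)_2 = -1.
v=5: a=5^5·(≡1), b=5^3·(≡2) mod 5; (1|5)=+1, (2|5)=-1; (−1)^{5·3·2}·(+1)^3·(-1)^5 = -1.
|Ram(5, 2310)| = 4, even; anisotropic at {2, 3, 5, 7}.

[2, 3, 5, 7]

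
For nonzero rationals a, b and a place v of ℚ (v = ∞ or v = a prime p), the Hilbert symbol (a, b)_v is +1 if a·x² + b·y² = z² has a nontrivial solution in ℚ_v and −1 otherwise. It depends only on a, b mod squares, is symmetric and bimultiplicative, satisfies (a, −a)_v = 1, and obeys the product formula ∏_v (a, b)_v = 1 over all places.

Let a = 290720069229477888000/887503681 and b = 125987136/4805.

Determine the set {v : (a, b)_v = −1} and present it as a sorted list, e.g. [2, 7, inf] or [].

[3, 7, 11, 17]

(a, b) ≡ (7402395, 81345) mod (ℚ^×)²; places V = {2, 3, 5, 7, 11, 13, 17, 29, 31, ∞}.
(a,b)_17: α=3, u≡12; β=1, v≡1 (mod 17); (12|17)=-1, (1|17)=+1; sign (−1)^0·-1^1·+1^3 = -1.
(a,b)_3: α=5, u≡1; β=1, v≡1 (mod 3); (1|3)=+1, (1|3)=+1; sign (−1)^1·+1^1·+1^5 = -1.
(a,b)_13: α=1, u≡7; β=0, v≡10 (mod 13); (7|13)=-1, (10|13)=+1; sign (−1)^0·-1^0·+1^1 = +1.
(a,b)_5: α=3, u≡4; β=-1, v≡1 (mod 5); (4|5)=+1, (1|5)=+1; sign (−1)^0·+1^-1·+1^3 = +1.
(a,b)_7: α=1, u≡4; β=0, v≡3 (mod 7); (4|7)=+1, (3|7)=-1; sign (−1)^0·+1^0·-1^1 = -1.
(a,b)_11: α=1, u≡5; β=3, v≡5 (mod 11); (5|11)=+1, (5|11)=+1; sign (−1)^1·+1^3·+1^1 = -1.
(a,b)_31: α=-6, u≡3; β=-2, v≡1 (mod 31); (3|31)=-1, (1|31)=+1; sign (−1)^0·-1^-2·+1^-6 = +1.
(a,b)_2: α=26, β=6; u≡3, v≡1 (mod 8); ε(u)ε(v)=1·0, αω(v)=26·0, βω(u)=6·1; sum ≡ 0  ⇒  +1.
(a,b)_∞: sgn(7402395)=+, sgn(81345)=+, so +1.
(a,b)_29: α=1, u≡3; β=1, v≡15 (mod 29); (3|29)=-1, (15|29)=-1; sign (−1)^0·-1^1·-1^1 = +1.
Ram(7402395, 81345) = {3, 7, 11, 17}; no ℚ_3-point on the conic.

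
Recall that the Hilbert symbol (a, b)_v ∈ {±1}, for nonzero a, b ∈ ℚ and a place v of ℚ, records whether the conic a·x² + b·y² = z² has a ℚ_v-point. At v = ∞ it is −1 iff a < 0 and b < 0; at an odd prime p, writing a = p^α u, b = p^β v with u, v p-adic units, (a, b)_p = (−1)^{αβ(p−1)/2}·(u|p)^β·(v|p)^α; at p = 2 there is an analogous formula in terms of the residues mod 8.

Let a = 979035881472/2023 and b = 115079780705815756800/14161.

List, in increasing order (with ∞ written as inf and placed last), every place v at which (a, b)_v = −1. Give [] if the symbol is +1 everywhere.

[2, 19]

Mod squares: a ≡ 266, b ≡ 2. Check v ∈ {∞, 2, 3, 5, 7, 11, 17, 19}.
v=11: a=11^2·(≡7), b=11^0·(≡6) mod 11; (7|11)=-1, (6|11)=-1; (−1)^{2·0·5}·(-1)^0·(-1)^2 = +1.
v=19: a=19^3·(≡13), b=19^6·(≡12) mod 19; (13|19)=-1, (12|19)=-1; (−1)^{3·6·9}·(-1)^6·(-1)^3 = -1.
v=2: v_2(a)=17, v_2(b)=27; units ≡ 5, 1 (mod 8); ε·ε+αω+βω = 0·0+17·0+27·1 ≡ 1  ⇒  (a,b)_2 = -1.
v=5: a=5^0·(≡4), b=5^2·(≡2) mod 5; (4|5)=+1, (2|5)=-1; (−1)^{0·2·2}·(+1)^2·(-1)^0 = +1.
v=∞: 266 > 0 and 2 > 0  ⇒  (a,b)_∞ = +1.
v=3: a=3^2·(≡2), b=3^6·(≡2) mod 3; (2|3)=-1, (2|3)=-1; (−1)^{2·6·1}·(-1)^6·(-1)^2 = +1.
v=17: a=17^-2·(≡12), b=17^-2·(≡16) mod 17; (12|17)=-1, (16|17)=+1; (−1)^{-2·-2·8}·(-1)^-2·(+1)^-2 = +1.
v=7: a=7^-1·(≡6), b=7^-2·(≡2) mod 7; (6|7)=-1, (2|7)=+1; (−1)^{-1·-2·3}·(-1)^-2·(+1)^-1 = +1.
(266, 2 / ℚ) ramifies at {2, 19}: a division algebra.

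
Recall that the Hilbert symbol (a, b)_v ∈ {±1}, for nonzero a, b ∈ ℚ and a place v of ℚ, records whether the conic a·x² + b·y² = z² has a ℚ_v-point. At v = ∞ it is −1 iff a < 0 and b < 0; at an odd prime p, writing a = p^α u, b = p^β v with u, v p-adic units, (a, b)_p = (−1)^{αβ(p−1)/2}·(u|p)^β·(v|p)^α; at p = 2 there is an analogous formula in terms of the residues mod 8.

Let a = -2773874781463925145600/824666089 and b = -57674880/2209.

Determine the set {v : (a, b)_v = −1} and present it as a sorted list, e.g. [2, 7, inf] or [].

[2, inf]

(a, b) ≡ (-451, -100130) mod (ℚ^×)²; places V = {2, 3, 5, 11, 13, 17, 19, 31, 41, 43, 47, ∞}.
(a,b)_∞: sgn(-451)=−, sgn(-100130)=−, so -1.
(a,b)_11: α=1, u≡5; β=0, v≡5 (mod 11); (5|11)=+1, (5|11)=+1; sign (−1)^0·+1^0·+1^1 = +1.
(a,b)_19: α=2, u≡17; β=1, v≡3 (mod 19); (17|19)=+1, (3|19)=-1; sign (−1)^0·+1^1·-1^2 = +1.
(a,b)_17: α=2, u≡15; β=1, v≡1 (mod 17); (15|17)=+1, (1|17)=+1; sign (−1)^0·+1^1·+1^2 = +1.
(a,b)_13: α=-2, u≡4; β=0, v≡3 (mod 13); (4|13)=+1, (3|13)=+1; sign (−1)^0·+1^0·+1^-2 = +1.
(a,b)_47: α=-4, u≡23; β=-2, v≡42 (mod 47); (23|47)=-1, (42|47)=+1; sign (−1)^0·-1^-2·+1^-4 = +1.
(a,b)_5: α=2, u≡4; β=1, v≡1 (mod 5); (4|5)=+1, (1|5)=+1; sign (−1)^0·+1^1·+1^2 = +1.
(a,b)_31: α=2, u≡18; β=1, v≡2 (mod 31); (18|31)=+1, (2|31)=+1; sign (−1)^0·+1^1·+1^2 = +1.
(a,b)_3: α=4, u≡2; β=2, v≡1 (mod 3); (2|3)=-1, (1|3)=+1; sign (−1)^0·-1^2·+1^4 = +1.
(a,b)_41: α=1, u≡26; β=0, v≡36 (mod 41); (26|41)=-1, (36|41)=+1; sign (−1)^0·-1^0·+1^1 = +1.
(a,b)_2: α=14, β=7; u≡5, v≡7 (mod 8); ε(u)ε(v)=0·1, αω(v)=14·0, βω(u)=7·1; sum ≡ 1  ⇒  -1.
(a,b)_43: α=2, u≡12; β=0, v≡10 (mod 43); (12|43)=-1, (10|43)=+1; sign (−1)^0·-1^0·+1^2 = +1.
Ram(-451, -100130) = {2, ∞}; no ℚ_2-point on the conic.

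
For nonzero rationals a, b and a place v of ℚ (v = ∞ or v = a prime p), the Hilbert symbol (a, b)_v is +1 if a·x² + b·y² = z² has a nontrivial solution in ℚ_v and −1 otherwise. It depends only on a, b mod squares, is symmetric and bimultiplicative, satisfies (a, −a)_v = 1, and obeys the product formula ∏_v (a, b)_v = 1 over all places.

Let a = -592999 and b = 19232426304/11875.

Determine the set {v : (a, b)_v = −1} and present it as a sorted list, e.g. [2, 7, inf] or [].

[11, 19, 23, 53]

Mod squares: a ≡ -592999, b ≡ 12946999. Check v ∈ {∞, 2, 3, 5, 7, 11, 13, 19, 23, 31, 37, 43, 47, 53}.
v=∞: -592999 < 0 and 12946999 > 0  ⇒  (a,b)_∞ = +1.
v=47: a=47^1·(≡26), b=47^0·(≡1) mod 47; (26|47)=-1, (1|47)=+1; (−1)^{1·0·23}·(-1)^0·(+1)^1 = +1.
v=37: a=37^1·(≡31), b=37^0·(≡9) mod 37; (31|37)=-1, (9|37)=+1; (−1)^{1·0·18}·(-1)^0·(+1)^1 = +1.
v=7: a=7^0·(≡6), b=7^2·(≡4) mod 7; (6|7)=-1, (4|7)=+1; (−1)^{0·2·3}·(-1)^2·(+1)^0 = +1.
v=2: v_2(a)=0, v_2(b)=6; units ≡ 1, 7 (mod 8); ε·ε+αω+βω = 0·1+0·0+6·0 ≡ 0  ⇒  (a,b)_2 = +1.
v=11: a=11^1·(≡2), b=11^0·(≡6) mod 11; (2|11)=-1, (6|11)=-1; (−1)^{1·0·5}·(-1)^0·(-1)^1 = -1.
v=31: a=31^1·(≡29), b=31^0·(≡8) mod 31; (29|31)=-1, (8|31)=+1; (−1)^{1·0·15}·(-1)^0·(+1)^1 = +1.
v=5: a=5^0·(≡1), b=5^-4·(≡1) mod 5; (1|5)=+1, (1|5)=+1; (−1)^{0·-4·2}·(+1)^-4·(+1)^0 = +1.
v=19: a=19^0·(≡10), b=19^-1·(≡6) mod 19; (10|19)=-1, (6|19)=+1; (−1)^{0·-1·9}·(-1)^-1·(+1)^0 = -1.
v=3: a=3^0·(≡2), b=3^2·(≡1) mod 3; (2|3)=-1, (1|3)=+1; (−1)^{0·2·1}·(-1)^2·(+1)^0 = +1.
v=43: a=43^0·(≡14), b=43^1·(≡28) mod 43; (14|43)=+1, (28|43)=-1; (−1)^{0·1·21}·(+1)^1·(-1)^0 = +1.
v=53: a=53^0·(≡18), b=53^1·(≡42) mod 53; (18|53)=-1, (42|53)=+1; (−1)^{0·1·26}·(-1)^1·(+1)^0 = -1.
v=23: a=23^0·(≡10), b=23^1·(≡21) mod 23; (10|23)=-1, (21|23)=-1; (−1)^{0·1·11}·(-1)^1·(-1)^0 = -1.
v=13: a=13^0·(≡9), b=13^1·(≡11) mod 13; (9|13)=+1, (11|13)=-1; (−1)^{0·1·6}·(+1)^1·(-1)^0 = +1.
(-592999, 12946999 / ℚ) ramifies at {11, 19, 23, 53}: a division algebra.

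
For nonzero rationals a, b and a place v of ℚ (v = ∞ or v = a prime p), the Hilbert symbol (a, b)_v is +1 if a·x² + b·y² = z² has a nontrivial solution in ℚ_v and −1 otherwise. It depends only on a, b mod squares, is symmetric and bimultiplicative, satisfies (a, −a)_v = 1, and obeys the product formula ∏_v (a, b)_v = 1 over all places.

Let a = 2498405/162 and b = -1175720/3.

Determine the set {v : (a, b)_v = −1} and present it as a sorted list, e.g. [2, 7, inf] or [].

[2, 19]

(a, b) ≡ (17290, -881790) mod (ℚ^×)²; places V = {2, 3, 5, 7, 13, 17, 19, ∞}.
(a,b)_2: α=-1, β=3; u≡5, v≡1 (mod 8); ε(u)ε(v)=0·0, αω(v)=-1·0, βω(u)=3·1; sum ≡ 1  ⇒  -1.
(a,b)_17: α=2, u≡1; β=1, v≡10 (mod 17); (1|17)=+1, (10|17)=-1; sign (−1)^0·+1^1·-1^2 = +1.
(a,b)_13: α=1, u≡1; β=1, v≡9 (mod 13); (1|13)=+1, (9|13)=+1; sign (−1)^0·+1^1·+1^1 = +1.
(a,b)_3: α=-4, u≡1; β=-1, v≡1 (mod 3); (1|3)=+1, (1|3)=+1; sign (−1)^0·+1^-1·+1^-4 = +1.
(a,b)_5: α=1, u≡3; β=1, v≡2 (mod 5); (3|5)=-1, (2|5)=-1; sign (−1)^0·-1^1·-1^1 = +1.
(a,b)_19: α=1, u≡11; β=1, v≡1 (mod 19); (11|19)=+1, (1|19)=+1; sign (−1)^1·+1^1·+1^1 = -1.
(a,b)_7: α=1, u≡6; β=1, v≡4 (mod 7); (6|7)=-1, (4|7)=+1; sign (−1)^1·-1^1·+1^1 = +1.
(a,b)_∞: sgn(17290)=+, sgn(-881790)=−, so +1.
Ram(17290, -881790) = {2, 19}; no ℚ_2-point on the conic.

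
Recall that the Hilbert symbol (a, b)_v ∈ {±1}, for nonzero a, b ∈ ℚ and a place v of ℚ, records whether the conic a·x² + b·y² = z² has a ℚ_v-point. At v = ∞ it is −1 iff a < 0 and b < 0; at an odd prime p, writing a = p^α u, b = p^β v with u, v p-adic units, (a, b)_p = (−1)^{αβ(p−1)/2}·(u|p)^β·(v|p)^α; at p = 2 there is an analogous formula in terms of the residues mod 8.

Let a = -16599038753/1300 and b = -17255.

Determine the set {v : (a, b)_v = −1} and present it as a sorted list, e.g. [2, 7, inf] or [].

[7, 17, 29, 31, 37, inf]

(a, b) ≡ (-164021, -17255) mod (ℚ^×)²; places V = {2, 5, 7, 11, 13, 17, 29, 31, 37, ∞}.
(a,b)_31: α=3, u≡10; β=0, v≡12 (mod 31); (10|31)=+1, (12|31)=-1; sign (−1)^0·+1^0·-1^3 = -1.
(a,b)_13: α=-1, u≡6; β=0, v≡9 (mod 13); (6|13)=-1, (9|13)=+1; sign (−1)^0·-1^0·+1^-1 = +1.
(a,b)_29: α=0, u≡27; β=1, v≡14 (mod 29); (27|29)=-1, (14|29)=-1; sign (−1)^0·-1^1·-1^0 = -1.
(a,b)_∞: sgn(-164021)=−, sgn(-17255)=−, so -1.
(a,b)_2: α=-2, β=0; u≡3, v≡1 (mod 8); ε(u)ε(v)=1·0, αω(v)=-2·0, βω(u)=0·1; sum ≡ 0  ⇒  +1.
(a,b)_17: α=0, u≡10; β=1, v≡5 (mod 17); (10|17)=-1, (5|17)=-1; sign (−1)^0·-1^1·-1^0 = -1.
(a,b)_11: α=1, u≡3; β=0, v≡4 (mod 11); (3|11)=+1, (4|11)=+1; sign (−1)^0·+1^0·+1^1 = +1.
(a,b)_5: α=-2, u≡1; β=1, v≡4 (mod 5); (1|5)=+1, (4|5)=+1; sign (−1)^0·+1^1·+1^-2 = +1.
(a,b)_7: α=0, u≡5; β=1, v≡6 (mod 7); (5|7)=-1, (6|7)=-1; sign (−1)^0·-1^1·-1^0 = -1.
(a,b)_37: α=3, u≡9; β=0, v≡24 (mod 37); (9|37)=+1, (24|37)=-1; sign (−1)^0·+1^0·-1^3 = -1.
|Ram(-164021, -17255)| = 6, even; anisotropic at {7, 17, 29, 31, 37, ∞}.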